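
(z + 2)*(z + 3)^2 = z^3 + 8*z^2 + 21*z + 18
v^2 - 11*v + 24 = (v - 8)*(v - 3)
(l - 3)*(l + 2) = l^2 - l - 6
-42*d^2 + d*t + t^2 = (-6*d + t)*(7*d + t)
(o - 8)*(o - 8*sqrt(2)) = o^2 - 8*sqrt(2)*o - 8*o + 64*sqrt(2)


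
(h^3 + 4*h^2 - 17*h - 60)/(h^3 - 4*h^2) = 1 + 8/h + 15/h^2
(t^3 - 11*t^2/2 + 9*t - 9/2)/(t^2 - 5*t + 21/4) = 2*(t^2 - 4*t + 3)/(2*t - 7)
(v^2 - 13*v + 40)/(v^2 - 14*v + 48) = (v - 5)/(v - 6)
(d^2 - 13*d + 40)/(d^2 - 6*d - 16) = (d - 5)/(d + 2)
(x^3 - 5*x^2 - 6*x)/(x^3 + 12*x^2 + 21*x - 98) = x*(x^2 - 5*x - 6)/(x^3 + 12*x^2 + 21*x - 98)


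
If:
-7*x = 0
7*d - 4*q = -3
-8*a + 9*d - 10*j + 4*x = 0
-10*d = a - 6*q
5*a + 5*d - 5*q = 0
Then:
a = 12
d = 15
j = 39/10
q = 27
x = 0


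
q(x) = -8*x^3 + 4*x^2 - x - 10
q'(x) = -24*x^2 + 8*x - 1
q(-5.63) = 1550.05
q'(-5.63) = -806.77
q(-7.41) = 3471.99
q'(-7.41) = -1378.07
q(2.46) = -107.35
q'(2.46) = -126.56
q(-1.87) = 58.17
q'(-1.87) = -99.89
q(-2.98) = 240.21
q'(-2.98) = -237.97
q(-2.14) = 88.86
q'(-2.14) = -128.03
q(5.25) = -1062.62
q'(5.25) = -620.50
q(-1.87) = 58.17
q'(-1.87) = -99.89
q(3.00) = -193.00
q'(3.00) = -193.00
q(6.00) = -1600.00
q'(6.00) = -817.00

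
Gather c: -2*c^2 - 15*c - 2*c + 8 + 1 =-2*c^2 - 17*c + 9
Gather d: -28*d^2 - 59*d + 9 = -28*d^2 - 59*d + 9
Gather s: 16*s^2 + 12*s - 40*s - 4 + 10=16*s^2 - 28*s + 6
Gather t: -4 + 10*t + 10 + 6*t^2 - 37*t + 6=6*t^2 - 27*t + 12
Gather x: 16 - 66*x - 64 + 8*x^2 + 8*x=8*x^2 - 58*x - 48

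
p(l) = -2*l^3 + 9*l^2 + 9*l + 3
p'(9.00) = -315.00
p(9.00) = -645.00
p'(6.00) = -99.00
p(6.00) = -51.00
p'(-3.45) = -124.52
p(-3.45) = 161.20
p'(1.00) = 21.00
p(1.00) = 19.00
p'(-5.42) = -264.82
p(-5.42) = 537.05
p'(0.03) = 9.53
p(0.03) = 3.28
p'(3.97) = -14.11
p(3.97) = 55.44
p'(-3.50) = -127.50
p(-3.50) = 167.50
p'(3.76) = -8.15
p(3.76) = 57.76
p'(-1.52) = -32.22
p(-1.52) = 17.14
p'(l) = -6*l^2 + 18*l + 9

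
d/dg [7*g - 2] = 7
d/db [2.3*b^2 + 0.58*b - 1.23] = 4.6*b + 0.58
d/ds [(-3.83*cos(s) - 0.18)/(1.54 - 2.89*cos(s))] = 6.4184*sin(s)/(2.89*cos(s) - 1.54)^2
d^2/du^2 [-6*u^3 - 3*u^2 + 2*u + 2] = -36*u - 6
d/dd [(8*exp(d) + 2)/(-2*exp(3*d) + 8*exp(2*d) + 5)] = 4*((3*exp(d) - 8)*(4*exp(d) + 1)*exp(d) - 4*exp(3*d) + 16*exp(2*d) + 10)*exp(d)/(-2*exp(3*d) + 8*exp(2*d) + 5)^2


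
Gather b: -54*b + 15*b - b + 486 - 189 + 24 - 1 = 320 - 40*b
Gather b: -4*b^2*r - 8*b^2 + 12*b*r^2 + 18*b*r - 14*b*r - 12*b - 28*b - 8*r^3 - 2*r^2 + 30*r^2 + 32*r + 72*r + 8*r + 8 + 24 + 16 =b^2*(-4*r - 8) + b*(12*r^2 + 4*r - 40) - 8*r^3 + 28*r^2 + 112*r + 48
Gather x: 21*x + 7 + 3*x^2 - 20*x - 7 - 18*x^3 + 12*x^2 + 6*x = -18*x^3 + 15*x^2 + 7*x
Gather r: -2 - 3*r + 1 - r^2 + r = -r^2 - 2*r - 1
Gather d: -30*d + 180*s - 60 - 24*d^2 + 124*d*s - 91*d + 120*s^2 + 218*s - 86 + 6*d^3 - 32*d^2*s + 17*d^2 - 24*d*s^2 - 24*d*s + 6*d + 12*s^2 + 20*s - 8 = 6*d^3 + d^2*(-32*s - 7) + d*(-24*s^2 + 100*s - 115) + 132*s^2 + 418*s - 154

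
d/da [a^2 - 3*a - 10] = 2*a - 3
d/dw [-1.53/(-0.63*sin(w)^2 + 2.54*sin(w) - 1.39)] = (3.8862 - 1.9278*sin(w))*cos(w)/(0.63*sin(w)^2 - 2.54*sin(w) + 1.39)^2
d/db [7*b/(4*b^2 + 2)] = 7*(1 - 2*b^2)/(2*(4*b^4 + 4*b^2 + 1))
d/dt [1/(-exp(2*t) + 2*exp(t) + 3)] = 2*(exp(t) - 1)*exp(t)/(-exp(2*t) + 2*exp(t) + 3)^2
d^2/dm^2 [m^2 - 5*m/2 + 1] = 2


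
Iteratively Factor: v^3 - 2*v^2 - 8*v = (v + 2)*(v^2 - 4*v) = v*(v + 2)*(v - 4)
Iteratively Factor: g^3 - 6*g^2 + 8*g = (g - 4)*(g^2 - 2*g) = (g - 4)*(g - 2)*(g)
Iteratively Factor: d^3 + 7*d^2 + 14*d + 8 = (d + 4)*(d^2 + 3*d + 2) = (d + 2)*(d + 4)*(d + 1)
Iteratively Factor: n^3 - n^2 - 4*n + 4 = (n + 2)*(n^2 - 3*n + 2) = (n - 2)*(n + 2)*(n - 1)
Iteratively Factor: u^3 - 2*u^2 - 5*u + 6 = (u - 1)*(u^2 - u - 6) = (u - 3)*(u - 1)*(u + 2)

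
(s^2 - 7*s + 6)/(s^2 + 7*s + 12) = (s^2 - 7*s + 6)/(s^2 + 7*s + 12)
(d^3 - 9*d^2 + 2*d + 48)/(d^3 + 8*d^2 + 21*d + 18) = (d^2 - 11*d + 24)/(d^2 + 6*d + 9)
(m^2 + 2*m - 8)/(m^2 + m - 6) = (m + 4)/(m + 3)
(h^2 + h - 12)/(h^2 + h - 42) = (h^2 + h - 12)/(h^2 + h - 42)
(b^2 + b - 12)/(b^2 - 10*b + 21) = (b + 4)/(b - 7)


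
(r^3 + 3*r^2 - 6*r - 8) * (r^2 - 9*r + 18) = r^5 - 6*r^4 - 15*r^3 + 100*r^2 - 36*r - 144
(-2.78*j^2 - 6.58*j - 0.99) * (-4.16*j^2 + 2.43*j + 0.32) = 11.5648*j^4 + 20.6174*j^3 - 12.7606*j^2 - 4.5113*j - 0.3168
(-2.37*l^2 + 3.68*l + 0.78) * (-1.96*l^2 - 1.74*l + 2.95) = 4.6452*l^4 - 3.089*l^3 - 14.9235*l^2 + 9.4988*l + 2.301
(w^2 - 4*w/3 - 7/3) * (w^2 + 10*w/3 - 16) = w^4 + 2*w^3 - 205*w^2/9 + 122*w/9 + 112/3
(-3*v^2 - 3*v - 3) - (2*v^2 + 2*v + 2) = -5*v^2 - 5*v - 5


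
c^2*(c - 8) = c^3 - 8*c^2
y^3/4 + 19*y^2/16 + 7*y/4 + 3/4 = (y/4 + 1/2)*(y + 3/4)*(y + 2)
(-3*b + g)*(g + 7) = -3*b*g - 21*b + g^2 + 7*g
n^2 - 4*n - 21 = (n - 7)*(n + 3)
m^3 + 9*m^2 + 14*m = m*(m + 2)*(m + 7)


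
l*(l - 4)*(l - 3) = l^3 - 7*l^2 + 12*l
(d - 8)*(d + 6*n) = d^2 + 6*d*n - 8*d - 48*n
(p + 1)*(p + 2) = p^2 + 3*p + 2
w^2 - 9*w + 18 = (w - 6)*(w - 3)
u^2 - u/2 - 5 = (u - 5/2)*(u + 2)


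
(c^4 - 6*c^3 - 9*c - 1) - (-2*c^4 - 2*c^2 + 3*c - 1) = 3*c^4 - 6*c^3 + 2*c^2 - 12*c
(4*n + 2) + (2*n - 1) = 6*n + 1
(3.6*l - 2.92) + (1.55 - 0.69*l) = 2.91*l - 1.37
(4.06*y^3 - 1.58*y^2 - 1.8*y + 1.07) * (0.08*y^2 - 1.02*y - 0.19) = 0.3248*y^5 - 4.2676*y^4 + 0.6962*y^3 + 2.2218*y^2 - 0.7494*y - 0.2033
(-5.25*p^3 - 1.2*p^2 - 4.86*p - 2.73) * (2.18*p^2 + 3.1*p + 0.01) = -11.445*p^5 - 18.891*p^4 - 14.3673*p^3 - 21.0294*p^2 - 8.5116*p - 0.0273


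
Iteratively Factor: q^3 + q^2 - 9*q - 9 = (q + 1)*(q^2 - 9) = (q + 1)*(q + 3)*(q - 3)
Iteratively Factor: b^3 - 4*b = (b + 2)*(b^2 - 2*b) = b*(b + 2)*(b - 2)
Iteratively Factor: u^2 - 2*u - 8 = (u - 4)*(u + 2)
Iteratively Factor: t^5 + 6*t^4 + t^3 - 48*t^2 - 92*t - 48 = (t - 3)*(t^4 + 9*t^3 + 28*t^2 + 36*t + 16) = (t - 3)*(t + 2)*(t^3 + 7*t^2 + 14*t + 8) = (t - 3)*(t + 2)^2*(t^2 + 5*t + 4) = (t - 3)*(t + 1)*(t + 2)^2*(t + 4)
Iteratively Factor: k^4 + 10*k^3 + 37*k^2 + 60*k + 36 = (k + 3)*(k^3 + 7*k^2 + 16*k + 12) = (k + 3)^2*(k^2 + 4*k + 4) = (k + 2)*(k + 3)^2*(k + 2)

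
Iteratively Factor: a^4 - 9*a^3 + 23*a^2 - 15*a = (a)*(a^3 - 9*a^2 + 23*a - 15) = a*(a - 1)*(a^2 - 8*a + 15) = a*(a - 5)*(a - 1)*(a - 3)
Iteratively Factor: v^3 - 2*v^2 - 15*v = (v)*(v^2 - 2*v - 15) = v*(v + 3)*(v - 5)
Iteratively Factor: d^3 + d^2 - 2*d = (d - 1)*(d^2 + 2*d) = (d - 1)*(d + 2)*(d)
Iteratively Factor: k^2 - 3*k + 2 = (k - 2)*(k - 1)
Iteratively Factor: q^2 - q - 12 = (q - 4)*(q + 3)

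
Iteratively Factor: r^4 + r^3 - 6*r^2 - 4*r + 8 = (r + 2)*(r^3 - r^2 - 4*r + 4) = (r - 1)*(r + 2)*(r^2 - 4) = (r - 1)*(r + 2)^2*(r - 2)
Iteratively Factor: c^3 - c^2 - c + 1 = (c + 1)*(c^2 - 2*c + 1) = (c - 1)*(c + 1)*(c - 1)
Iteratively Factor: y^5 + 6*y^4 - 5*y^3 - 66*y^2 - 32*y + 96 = (y + 4)*(y^4 + 2*y^3 - 13*y^2 - 14*y + 24) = (y - 1)*(y + 4)*(y^3 + 3*y^2 - 10*y - 24) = (y - 3)*(y - 1)*(y + 4)*(y^2 + 6*y + 8) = (y - 3)*(y - 1)*(y + 4)^2*(y + 2)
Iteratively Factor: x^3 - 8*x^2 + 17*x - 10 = (x - 5)*(x^2 - 3*x + 2) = (x - 5)*(x - 1)*(x - 2)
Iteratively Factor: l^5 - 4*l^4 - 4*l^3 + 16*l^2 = (l + 2)*(l^4 - 6*l^3 + 8*l^2) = l*(l + 2)*(l^3 - 6*l^2 + 8*l) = l*(l - 4)*(l + 2)*(l^2 - 2*l) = l*(l - 4)*(l - 2)*(l + 2)*(l)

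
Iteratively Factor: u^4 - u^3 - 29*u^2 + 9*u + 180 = (u - 5)*(u^3 + 4*u^2 - 9*u - 36) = (u - 5)*(u + 3)*(u^2 + u - 12) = (u - 5)*(u - 3)*(u + 3)*(u + 4)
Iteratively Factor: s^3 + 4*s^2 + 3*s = (s + 3)*(s^2 + s) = (s + 1)*(s + 3)*(s)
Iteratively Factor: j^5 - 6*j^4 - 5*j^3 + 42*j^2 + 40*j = (j - 4)*(j^4 - 2*j^3 - 13*j^2 - 10*j) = j*(j - 4)*(j^3 - 2*j^2 - 13*j - 10) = j*(j - 4)*(j + 2)*(j^2 - 4*j - 5) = j*(j - 4)*(j + 1)*(j + 2)*(j - 5)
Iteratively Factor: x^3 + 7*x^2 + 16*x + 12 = (x + 3)*(x^2 + 4*x + 4) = (x + 2)*(x + 3)*(x + 2)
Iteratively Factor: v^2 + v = (v)*(v + 1)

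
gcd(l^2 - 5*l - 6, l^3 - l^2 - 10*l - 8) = l + 1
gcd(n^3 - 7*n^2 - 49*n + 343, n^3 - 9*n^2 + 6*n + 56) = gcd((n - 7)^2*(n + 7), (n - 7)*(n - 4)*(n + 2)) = n - 7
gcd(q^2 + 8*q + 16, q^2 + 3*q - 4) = q + 4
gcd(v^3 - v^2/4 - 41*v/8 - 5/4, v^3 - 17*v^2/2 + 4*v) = 1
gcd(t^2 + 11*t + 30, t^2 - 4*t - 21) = 1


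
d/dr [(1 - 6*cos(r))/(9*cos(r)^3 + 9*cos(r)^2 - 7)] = -3*(21*cos(r) + 9*cos(2*r)/2 + 9*cos(3*r) + 37/2)*sin(r)/(9*cos(r)^3 + 9*cos(r)^2 - 7)^2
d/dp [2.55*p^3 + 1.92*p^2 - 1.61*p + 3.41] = 7.65*p^2 + 3.84*p - 1.61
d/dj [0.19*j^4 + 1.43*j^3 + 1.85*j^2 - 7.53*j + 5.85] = 0.76*j^3 + 4.29*j^2 + 3.7*j - 7.53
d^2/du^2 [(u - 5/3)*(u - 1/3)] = 2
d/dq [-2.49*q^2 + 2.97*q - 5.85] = 2.97 - 4.98*q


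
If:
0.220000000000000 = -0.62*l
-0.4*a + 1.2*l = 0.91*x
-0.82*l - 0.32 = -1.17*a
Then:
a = 0.02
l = -0.35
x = -0.48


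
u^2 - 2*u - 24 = (u - 6)*(u + 4)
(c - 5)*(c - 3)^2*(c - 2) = c^4 - 13*c^3 + 61*c^2 - 123*c + 90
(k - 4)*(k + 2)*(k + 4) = k^3 + 2*k^2 - 16*k - 32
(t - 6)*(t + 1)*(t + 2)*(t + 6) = t^4 + 3*t^3 - 34*t^2 - 108*t - 72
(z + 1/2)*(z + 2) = z^2 + 5*z/2 + 1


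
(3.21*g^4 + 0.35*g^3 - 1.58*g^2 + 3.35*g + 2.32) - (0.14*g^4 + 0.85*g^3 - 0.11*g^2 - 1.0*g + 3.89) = 3.07*g^4 - 0.5*g^3 - 1.47*g^2 + 4.35*g - 1.57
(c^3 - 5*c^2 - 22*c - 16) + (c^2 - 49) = c^3 - 4*c^2 - 22*c - 65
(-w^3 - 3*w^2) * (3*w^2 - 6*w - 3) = -3*w^5 - 3*w^4 + 21*w^3 + 9*w^2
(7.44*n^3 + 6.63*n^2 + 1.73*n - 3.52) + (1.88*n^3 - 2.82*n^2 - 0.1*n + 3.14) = 9.32*n^3 + 3.81*n^2 + 1.63*n - 0.38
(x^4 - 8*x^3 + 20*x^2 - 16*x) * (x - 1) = x^5 - 9*x^4 + 28*x^3 - 36*x^2 + 16*x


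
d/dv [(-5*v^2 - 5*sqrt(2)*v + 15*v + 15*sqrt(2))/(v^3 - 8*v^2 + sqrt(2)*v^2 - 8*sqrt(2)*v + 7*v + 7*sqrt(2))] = 5*(v^2 - 6*v + 17)/(v^4 - 16*v^3 + 78*v^2 - 112*v + 49)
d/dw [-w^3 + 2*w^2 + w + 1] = -3*w^2 + 4*w + 1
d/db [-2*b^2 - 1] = -4*b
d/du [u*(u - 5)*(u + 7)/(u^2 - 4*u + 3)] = (u^4 - 8*u^3 + 36*u^2 + 12*u - 105)/(u^4 - 8*u^3 + 22*u^2 - 24*u + 9)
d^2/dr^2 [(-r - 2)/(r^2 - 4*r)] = 2*(r*(r - 4)*(3*r - 2) - 4*(r - 2)^2*(r + 2))/(r^3*(r - 4)^3)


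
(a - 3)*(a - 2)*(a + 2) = a^3 - 3*a^2 - 4*a + 12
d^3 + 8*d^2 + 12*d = d*(d + 2)*(d + 6)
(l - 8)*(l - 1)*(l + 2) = l^3 - 7*l^2 - 10*l + 16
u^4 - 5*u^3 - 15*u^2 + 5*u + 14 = (u - 7)*(u - 1)*(u + 1)*(u + 2)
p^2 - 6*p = p*(p - 6)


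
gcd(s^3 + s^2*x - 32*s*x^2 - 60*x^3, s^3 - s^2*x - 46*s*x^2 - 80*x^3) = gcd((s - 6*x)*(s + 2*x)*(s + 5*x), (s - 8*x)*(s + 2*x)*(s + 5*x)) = s^2 + 7*s*x + 10*x^2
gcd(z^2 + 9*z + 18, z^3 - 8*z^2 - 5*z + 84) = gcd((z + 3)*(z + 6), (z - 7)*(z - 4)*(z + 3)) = z + 3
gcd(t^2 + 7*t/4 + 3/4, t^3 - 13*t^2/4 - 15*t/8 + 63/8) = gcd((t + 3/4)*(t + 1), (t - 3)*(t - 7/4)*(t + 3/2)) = 1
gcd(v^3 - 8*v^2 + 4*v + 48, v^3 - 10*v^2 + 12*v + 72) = v^2 - 4*v - 12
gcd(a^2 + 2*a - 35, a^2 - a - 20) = a - 5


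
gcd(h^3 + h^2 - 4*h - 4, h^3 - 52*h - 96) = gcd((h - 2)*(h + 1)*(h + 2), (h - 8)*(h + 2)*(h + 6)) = h + 2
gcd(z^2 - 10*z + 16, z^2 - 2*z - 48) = z - 8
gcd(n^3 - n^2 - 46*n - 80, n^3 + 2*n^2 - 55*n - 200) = n^2 - 3*n - 40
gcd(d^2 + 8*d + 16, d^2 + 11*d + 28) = d + 4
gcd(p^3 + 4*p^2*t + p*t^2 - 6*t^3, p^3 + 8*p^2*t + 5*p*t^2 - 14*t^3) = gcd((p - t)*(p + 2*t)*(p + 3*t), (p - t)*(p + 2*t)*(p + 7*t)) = p^2 + p*t - 2*t^2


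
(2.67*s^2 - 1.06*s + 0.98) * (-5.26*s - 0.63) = -14.0442*s^3 + 3.8935*s^2 - 4.487*s - 0.6174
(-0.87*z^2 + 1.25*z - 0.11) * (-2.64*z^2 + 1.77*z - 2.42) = 2.2968*z^4 - 4.8399*z^3 + 4.6083*z^2 - 3.2197*z + 0.2662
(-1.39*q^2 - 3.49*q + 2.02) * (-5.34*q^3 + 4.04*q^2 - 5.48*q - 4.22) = 7.4226*q^5 + 13.021*q^4 - 17.2692*q^3 + 33.1518*q^2 + 3.6582*q - 8.5244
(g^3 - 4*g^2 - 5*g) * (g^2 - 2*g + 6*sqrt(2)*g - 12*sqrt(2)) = g^5 - 6*g^4 + 6*sqrt(2)*g^4 - 36*sqrt(2)*g^3 + 3*g^3 + 10*g^2 + 18*sqrt(2)*g^2 + 60*sqrt(2)*g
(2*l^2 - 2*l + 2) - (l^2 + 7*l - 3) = l^2 - 9*l + 5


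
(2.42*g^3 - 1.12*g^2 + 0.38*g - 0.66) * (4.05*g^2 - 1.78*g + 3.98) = 9.801*g^5 - 8.8436*g^4 + 13.1642*g^3 - 7.807*g^2 + 2.6872*g - 2.6268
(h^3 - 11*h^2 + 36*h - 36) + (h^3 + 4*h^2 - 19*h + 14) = 2*h^3 - 7*h^2 + 17*h - 22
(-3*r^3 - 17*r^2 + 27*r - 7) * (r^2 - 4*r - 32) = -3*r^5 - 5*r^4 + 191*r^3 + 429*r^2 - 836*r + 224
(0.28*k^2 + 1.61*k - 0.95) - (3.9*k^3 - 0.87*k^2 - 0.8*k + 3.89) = -3.9*k^3 + 1.15*k^2 + 2.41*k - 4.84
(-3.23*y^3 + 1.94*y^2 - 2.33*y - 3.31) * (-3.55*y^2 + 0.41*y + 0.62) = 11.4665*y^5 - 8.2113*y^4 + 7.0643*y^3 + 11.998*y^2 - 2.8017*y - 2.0522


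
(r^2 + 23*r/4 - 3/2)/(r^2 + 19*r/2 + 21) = (4*r - 1)/(2*(2*r + 7))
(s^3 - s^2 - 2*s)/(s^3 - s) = (s - 2)/(s - 1)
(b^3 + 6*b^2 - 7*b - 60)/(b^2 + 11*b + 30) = (b^2 + b - 12)/(b + 6)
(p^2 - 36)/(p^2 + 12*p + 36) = (p - 6)/(p + 6)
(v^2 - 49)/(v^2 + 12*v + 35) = (v - 7)/(v + 5)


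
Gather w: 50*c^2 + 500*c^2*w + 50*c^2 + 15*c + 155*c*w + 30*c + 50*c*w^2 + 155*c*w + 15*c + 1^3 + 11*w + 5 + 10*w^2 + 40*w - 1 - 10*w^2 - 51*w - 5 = 100*c^2 + 50*c*w^2 + 60*c + w*(500*c^2 + 310*c)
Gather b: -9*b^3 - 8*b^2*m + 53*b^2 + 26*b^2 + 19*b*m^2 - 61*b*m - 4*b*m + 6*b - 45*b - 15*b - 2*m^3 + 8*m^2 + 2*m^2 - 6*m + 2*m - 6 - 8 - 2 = -9*b^3 + b^2*(79 - 8*m) + b*(19*m^2 - 65*m - 54) - 2*m^3 + 10*m^2 - 4*m - 16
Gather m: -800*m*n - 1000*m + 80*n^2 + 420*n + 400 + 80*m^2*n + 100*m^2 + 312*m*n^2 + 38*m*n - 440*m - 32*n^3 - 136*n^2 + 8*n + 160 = m^2*(80*n + 100) + m*(312*n^2 - 762*n - 1440) - 32*n^3 - 56*n^2 + 428*n + 560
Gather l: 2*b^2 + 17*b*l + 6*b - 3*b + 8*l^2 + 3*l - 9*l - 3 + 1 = 2*b^2 + 3*b + 8*l^2 + l*(17*b - 6) - 2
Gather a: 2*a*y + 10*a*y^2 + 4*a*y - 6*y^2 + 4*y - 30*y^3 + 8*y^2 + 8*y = a*(10*y^2 + 6*y) - 30*y^3 + 2*y^2 + 12*y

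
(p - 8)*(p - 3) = p^2 - 11*p + 24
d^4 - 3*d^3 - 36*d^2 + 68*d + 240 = (d - 6)*(d - 4)*(d + 2)*(d + 5)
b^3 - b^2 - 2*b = b*(b - 2)*(b + 1)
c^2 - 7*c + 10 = (c - 5)*(c - 2)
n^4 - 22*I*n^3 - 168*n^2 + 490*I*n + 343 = (n - 7*I)^3*(n - I)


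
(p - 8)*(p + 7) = p^2 - p - 56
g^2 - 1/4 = (g - 1/2)*(g + 1/2)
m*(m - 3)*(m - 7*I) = m^3 - 3*m^2 - 7*I*m^2 + 21*I*m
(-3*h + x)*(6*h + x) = -18*h^2 + 3*h*x + x^2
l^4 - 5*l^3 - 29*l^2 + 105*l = l*(l - 7)*(l - 3)*(l + 5)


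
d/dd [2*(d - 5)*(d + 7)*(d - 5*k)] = 6*d^2 - 20*d*k + 8*d - 20*k - 70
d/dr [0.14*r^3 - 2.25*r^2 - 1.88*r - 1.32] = 0.42*r^2 - 4.5*r - 1.88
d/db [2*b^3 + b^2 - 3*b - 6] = 6*b^2 + 2*b - 3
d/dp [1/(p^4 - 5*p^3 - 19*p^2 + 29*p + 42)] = (-4*p^3 + 15*p^2 + 38*p - 29)/(p^4 - 5*p^3 - 19*p^2 + 29*p + 42)^2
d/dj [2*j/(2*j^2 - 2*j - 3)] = 2*(-2*j^2 - 3)/(4*j^4 - 8*j^3 - 8*j^2 + 12*j + 9)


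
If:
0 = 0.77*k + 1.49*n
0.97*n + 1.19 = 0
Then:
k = 2.37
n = -1.23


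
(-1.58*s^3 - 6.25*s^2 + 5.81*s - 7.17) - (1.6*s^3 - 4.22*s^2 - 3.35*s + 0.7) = -3.18*s^3 - 2.03*s^2 + 9.16*s - 7.87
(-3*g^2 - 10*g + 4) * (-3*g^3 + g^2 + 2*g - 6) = 9*g^5 + 27*g^4 - 28*g^3 + 2*g^2 + 68*g - 24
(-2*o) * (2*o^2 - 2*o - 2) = -4*o^3 + 4*o^2 + 4*o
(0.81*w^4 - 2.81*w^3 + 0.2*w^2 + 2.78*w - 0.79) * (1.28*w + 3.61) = 1.0368*w^5 - 0.6727*w^4 - 9.8881*w^3 + 4.2804*w^2 + 9.0246*w - 2.8519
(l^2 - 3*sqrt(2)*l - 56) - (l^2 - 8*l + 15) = -3*sqrt(2)*l + 8*l - 71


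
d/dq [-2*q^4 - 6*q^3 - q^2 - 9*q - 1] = -8*q^3 - 18*q^2 - 2*q - 9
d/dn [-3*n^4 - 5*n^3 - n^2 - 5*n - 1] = -12*n^3 - 15*n^2 - 2*n - 5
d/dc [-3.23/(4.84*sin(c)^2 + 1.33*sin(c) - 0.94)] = (31.2664*sin(c) + 4.2959)*cos(c)/(4.84*sin(c)^2 + 1.33*sin(c) - 0.94)^2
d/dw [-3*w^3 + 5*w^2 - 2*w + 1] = -9*w^2 + 10*w - 2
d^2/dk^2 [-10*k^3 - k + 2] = -60*k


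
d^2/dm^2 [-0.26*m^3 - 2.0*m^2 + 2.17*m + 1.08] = -1.56*m - 4.0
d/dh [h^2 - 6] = 2*h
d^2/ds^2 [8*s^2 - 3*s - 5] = 16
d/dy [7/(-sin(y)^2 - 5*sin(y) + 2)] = 7*(2*sin(y) + 5)*cos(y)/(sin(y)^2 + 5*sin(y) - 2)^2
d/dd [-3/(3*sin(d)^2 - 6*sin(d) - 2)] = 18*(sin(d) - 1)*cos(d)/(-3*sin(d)^2 + 6*sin(d) + 2)^2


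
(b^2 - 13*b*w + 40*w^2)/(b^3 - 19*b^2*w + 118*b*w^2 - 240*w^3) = 1/(b - 6*w)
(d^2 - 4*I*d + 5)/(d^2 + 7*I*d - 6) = (d - 5*I)/(d + 6*I)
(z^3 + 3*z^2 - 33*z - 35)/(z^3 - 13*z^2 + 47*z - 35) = (z^2 + 8*z + 7)/(z^2 - 8*z + 7)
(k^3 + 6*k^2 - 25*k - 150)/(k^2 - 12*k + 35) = (k^2 + 11*k + 30)/(k - 7)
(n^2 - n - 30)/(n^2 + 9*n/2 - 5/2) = 2*(n - 6)/(2*n - 1)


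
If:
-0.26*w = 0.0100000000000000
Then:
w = -0.04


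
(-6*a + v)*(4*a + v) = -24*a^2 - 2*a*v + v^2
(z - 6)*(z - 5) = z^2 - 11*z + 30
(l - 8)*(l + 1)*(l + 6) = l^3 - l^2 - 50*l - 48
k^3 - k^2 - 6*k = k*(k - 3)*(k + 2)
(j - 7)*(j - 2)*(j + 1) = j^3 - 8*j^2 + 5*j + 14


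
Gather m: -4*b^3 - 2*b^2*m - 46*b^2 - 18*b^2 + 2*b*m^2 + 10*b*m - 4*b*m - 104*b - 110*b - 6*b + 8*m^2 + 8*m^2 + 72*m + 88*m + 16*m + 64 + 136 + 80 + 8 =-4*b^3 - 64*b^2 - 220*b + m^2*(2*b + 16) + m*(-2*b^2 + 6*b + 176) + 288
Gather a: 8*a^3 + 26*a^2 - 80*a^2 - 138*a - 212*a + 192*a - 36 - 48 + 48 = 8*a^3 - 54*a^2 - 158*a - 36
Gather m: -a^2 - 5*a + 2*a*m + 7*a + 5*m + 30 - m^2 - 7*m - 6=-a^2 + 2*a - m^2 + m*(2*a - 2) + 24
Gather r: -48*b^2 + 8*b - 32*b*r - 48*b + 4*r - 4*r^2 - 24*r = -48*b^2 - 40*b - 4*r^2 + r*(-32*b - 20)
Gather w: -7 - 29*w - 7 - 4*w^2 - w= -4*w^2 - 30*w - 14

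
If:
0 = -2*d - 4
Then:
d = -2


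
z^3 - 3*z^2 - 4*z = z*(z - 4)*(z + 1)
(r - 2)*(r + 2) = r^2 - 4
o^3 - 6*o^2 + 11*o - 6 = (o - 3)*(o - 2)*(o - 1)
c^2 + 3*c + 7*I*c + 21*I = (c + 3)*(c + 7*I)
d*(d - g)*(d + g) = d^3 - d*g^2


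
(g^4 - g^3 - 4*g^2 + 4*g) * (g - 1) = g^5 - 2*g^4 - 3*g^3 + 8*g^2 - 4*g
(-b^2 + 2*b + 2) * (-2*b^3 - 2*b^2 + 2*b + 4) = 2*b^5 - 2*b^4 - 10*b^3 - 4*b^2 + 12*b + 8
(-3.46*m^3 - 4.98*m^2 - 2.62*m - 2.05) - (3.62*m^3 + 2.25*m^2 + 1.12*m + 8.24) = -7.08*m^3 - 7.23*m^2 - 3.74*m - 10.29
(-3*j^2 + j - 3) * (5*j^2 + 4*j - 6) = -15*j^4 - 7*j^3 + 7*j^2 - 18*j + 18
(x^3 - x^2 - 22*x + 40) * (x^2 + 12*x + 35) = x^5 + 11*x^4 + x^3 - 259*x^2 - 290*x + 1400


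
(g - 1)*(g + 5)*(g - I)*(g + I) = g^4 + 4*g^3 - 4*g^2 + 4*g - 5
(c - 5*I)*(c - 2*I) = c^2 - 7*I*c - 10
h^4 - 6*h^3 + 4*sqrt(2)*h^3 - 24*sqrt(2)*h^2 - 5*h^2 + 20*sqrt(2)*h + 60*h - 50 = (h - 5)*(h - 1)*(h - sqrt(2))*(h + 5*sqrt(2))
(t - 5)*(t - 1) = t^2 - 6*t + 5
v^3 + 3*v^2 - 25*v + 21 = (v - 3)*(v - 1)*(v + 7)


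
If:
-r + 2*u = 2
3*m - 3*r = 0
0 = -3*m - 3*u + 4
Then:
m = 2/9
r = 2/9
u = 10/9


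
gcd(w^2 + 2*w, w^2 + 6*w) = w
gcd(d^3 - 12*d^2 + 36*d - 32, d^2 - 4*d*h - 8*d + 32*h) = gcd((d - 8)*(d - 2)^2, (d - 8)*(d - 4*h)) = d - 8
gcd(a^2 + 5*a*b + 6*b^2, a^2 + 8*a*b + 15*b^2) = a + 3*b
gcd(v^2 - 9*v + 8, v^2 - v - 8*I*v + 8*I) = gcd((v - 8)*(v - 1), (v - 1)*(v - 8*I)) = v - 1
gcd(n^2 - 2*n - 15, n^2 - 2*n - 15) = n^2 - 2*n - 15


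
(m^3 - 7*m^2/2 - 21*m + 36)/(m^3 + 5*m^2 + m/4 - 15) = 2*(m - 6)/(2*m + 5)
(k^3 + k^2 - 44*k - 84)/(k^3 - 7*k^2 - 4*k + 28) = (k + 6)/(k - 2)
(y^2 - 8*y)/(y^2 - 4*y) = (y - 8)/(y - 4)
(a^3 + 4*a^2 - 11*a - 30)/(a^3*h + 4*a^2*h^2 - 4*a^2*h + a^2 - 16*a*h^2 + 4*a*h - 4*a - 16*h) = (a^3 + 4*a^2 - 11*a - 30)/(a^3*h + 4*a^2*h^2 - 4*a^2*h + a^2 - 16*a*h^2 + 4*a*h - 4*a - 16*h)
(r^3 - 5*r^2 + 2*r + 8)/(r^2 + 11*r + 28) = (r^3 - 5*r^2 + 2*r + 8)/(r^2 + 11*r + 28)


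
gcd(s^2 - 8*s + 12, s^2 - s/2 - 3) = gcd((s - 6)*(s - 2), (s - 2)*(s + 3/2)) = s - 2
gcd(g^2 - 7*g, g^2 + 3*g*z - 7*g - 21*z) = g - 7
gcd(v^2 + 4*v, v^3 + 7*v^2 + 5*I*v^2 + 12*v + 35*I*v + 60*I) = v + 4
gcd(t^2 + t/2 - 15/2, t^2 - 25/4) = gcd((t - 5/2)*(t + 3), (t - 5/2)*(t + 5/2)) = t - 5/2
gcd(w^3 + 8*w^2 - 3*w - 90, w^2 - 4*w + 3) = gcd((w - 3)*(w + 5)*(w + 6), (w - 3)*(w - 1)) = w - 3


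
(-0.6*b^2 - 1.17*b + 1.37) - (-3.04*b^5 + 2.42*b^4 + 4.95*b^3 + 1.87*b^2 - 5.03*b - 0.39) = 3.04*b^5 - 2.42*b^4 - 4.95*b^3 - 2.47*b^2 + 3.86*b + 1.76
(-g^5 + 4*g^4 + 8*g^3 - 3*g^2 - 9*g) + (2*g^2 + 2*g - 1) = -g^5 + 4*g^4 + 8*g^3 - g^2 - 7*g - 1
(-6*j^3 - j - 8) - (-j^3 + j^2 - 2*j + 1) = -5*j^3 - j^2 + j - 9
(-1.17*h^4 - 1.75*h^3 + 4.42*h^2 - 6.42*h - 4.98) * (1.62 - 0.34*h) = 0.3978*h^5 - 1.3004*h^4 - 4.3378*h^3 + 9.3432*h^2 - 8.7072*h - 8.0676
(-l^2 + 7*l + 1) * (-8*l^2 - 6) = 8*l^4 - 56*l^3 - 2*l^2 - 42*l - 6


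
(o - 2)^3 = o^3 - 6*o^2 + 12*o - 8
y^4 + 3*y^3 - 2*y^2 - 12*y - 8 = (y - 2)*(y + 1)*(y + 2)^2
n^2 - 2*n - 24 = (n - 6)*(n + 4)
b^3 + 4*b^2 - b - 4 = (b - 1)*(b + 1)*(b + 4)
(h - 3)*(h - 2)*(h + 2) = h^3 - 3*h^2 - 4*h + 12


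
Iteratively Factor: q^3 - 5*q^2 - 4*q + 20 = (q + 2)*(q^2 - 7*q + 10) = (q - 5)*(q + 2)*(q - 2)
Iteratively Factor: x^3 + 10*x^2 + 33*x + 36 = (x + 4)*(x^2 + 6*x + 9) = (x + 3)*(x + 4)*(x + 3)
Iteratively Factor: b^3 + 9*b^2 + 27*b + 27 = (b + 3)*(b^2 + 6*b + 9) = (b + 3)^2*(b + 3)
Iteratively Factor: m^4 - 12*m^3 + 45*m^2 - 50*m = (m - 5)*(m^3 - 7*m^2 + 10*m) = (m - 5)*(m - 2)*(m^2 - 5*m) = (m - 5)^2*(m - 2)*(m)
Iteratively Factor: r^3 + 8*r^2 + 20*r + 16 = (r + 4)*(r^2 + 4*r + 4) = (r + 2)*(r + 4)*(r + 2)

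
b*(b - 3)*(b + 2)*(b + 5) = b^4 + 4*b^3 - 11*b^2 - 30*b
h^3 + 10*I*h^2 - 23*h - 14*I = (h + I)*(h + 2*I)*(h + 7*I)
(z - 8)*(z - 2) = z^2 - 10*z + 16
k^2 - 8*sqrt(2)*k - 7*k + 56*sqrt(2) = (k - 7)*(k - 8*sqrt(2))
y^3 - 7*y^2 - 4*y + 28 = (y - 7)*(y - 2)*(y + 2)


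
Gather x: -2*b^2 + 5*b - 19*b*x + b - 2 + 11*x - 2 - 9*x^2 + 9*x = -2*b^2 + 6*b - 9*x^2 + x*(20 - 19*b) - 4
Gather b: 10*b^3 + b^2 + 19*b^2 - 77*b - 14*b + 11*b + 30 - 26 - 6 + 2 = 10*b^3 + 20*b^2 - 80*b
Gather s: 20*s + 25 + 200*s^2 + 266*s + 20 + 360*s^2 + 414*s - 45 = 560*s^2 + 700*s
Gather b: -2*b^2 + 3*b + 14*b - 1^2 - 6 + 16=-2*b^2 + 17*b + 9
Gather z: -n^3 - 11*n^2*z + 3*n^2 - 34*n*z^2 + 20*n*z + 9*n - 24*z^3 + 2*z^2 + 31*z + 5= -n^3 + 3*n^2 + 9*n - 24*z^3 + z^2*(2 - 34*n) + z*(-11*n^2 + 20*n + 31) + 5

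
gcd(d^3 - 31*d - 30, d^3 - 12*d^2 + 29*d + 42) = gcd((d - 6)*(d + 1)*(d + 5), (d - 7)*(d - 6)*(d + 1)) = d^2 - 5*d - 6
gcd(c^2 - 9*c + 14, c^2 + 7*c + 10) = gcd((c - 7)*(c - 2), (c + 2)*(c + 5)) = 1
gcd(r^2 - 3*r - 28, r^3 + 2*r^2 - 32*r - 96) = r + 4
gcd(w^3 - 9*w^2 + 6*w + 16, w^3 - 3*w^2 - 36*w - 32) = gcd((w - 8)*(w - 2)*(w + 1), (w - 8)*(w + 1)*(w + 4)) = w^2 - 7*w - 8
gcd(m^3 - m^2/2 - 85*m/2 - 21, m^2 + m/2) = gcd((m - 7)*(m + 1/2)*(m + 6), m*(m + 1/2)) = m + 1/2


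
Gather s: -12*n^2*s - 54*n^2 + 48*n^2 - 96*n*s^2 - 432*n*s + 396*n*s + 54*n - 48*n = -6*n^2 - 96*n*s^2 + 6*n + s*(-12*n^2 - 36*n)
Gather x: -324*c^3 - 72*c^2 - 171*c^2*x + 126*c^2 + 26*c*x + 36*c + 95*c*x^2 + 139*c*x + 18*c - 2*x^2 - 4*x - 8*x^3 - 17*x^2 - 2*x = -324*c^3 + 54*c^2 + 54*c - 8*x^3 + x^2*(95*c - 19) + x*(-171*c^2 + 165*c - 6)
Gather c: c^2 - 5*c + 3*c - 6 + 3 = c^2 - 2*c - 3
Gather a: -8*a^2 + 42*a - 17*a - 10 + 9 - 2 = -8*a^2 + 25*a - 3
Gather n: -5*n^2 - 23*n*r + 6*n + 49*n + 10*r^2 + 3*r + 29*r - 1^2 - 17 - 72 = -5*n^2 + n*(55 - 23*r) + 10*r^2 + 32*r - 90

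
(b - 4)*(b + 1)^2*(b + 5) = b^4 + 3*b^3 - 17*b^2 - 39*b - 20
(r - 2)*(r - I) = r^2 - 2*r - I*r + 2*I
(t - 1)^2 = t^2 - 2*t + 1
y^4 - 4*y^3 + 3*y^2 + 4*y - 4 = (y - 2)^2*(y - 1)*(y + 1)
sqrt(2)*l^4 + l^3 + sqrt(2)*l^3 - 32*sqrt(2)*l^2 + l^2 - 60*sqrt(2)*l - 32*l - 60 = (l - 6)*(l + 2)*(l + 5)*(sqrt(2)*l + 1)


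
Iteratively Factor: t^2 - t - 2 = (t - 2)*(t + 1)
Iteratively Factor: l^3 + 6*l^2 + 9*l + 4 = (l + 4)*(l^2 + 2*l + 1) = (l + 1)*(l + 4)*(l + 1)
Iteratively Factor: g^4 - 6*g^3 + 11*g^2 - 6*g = (g - 3)*(g^3 - 3*g^2 + 2*g) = (g - 3)*(g - 1)*(g^2 - 2*g) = (g - 3)*(g - 2)*(g - 1)*(g)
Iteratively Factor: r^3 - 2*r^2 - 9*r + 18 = (r - 3)*(r^2 + r - 6) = (r - 3)*(r - 2)*(r + 3)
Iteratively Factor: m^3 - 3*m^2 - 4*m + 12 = (m - 3)*(m^2 - 4) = (m - 3)*(m - 2)*(m + 2)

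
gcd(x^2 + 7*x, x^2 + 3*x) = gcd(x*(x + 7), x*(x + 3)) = x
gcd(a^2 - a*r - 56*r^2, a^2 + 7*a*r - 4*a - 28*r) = a + 7*r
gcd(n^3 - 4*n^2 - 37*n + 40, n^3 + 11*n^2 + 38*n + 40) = n + 5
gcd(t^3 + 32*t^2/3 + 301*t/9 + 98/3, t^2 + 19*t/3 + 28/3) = t + 7/3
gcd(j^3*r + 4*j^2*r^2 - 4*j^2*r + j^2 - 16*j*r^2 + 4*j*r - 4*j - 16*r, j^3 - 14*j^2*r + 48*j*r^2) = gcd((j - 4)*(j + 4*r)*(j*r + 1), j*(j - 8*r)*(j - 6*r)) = 1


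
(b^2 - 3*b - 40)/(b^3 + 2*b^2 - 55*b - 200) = 1/(b + 5)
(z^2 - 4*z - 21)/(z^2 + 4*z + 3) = (z - 7)/(z + 1)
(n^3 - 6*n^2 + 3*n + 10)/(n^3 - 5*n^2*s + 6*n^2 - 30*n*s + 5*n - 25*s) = (-n^2 + 7*n - 10)/(-n^2 + 5*n*s - 5*n + 25*s)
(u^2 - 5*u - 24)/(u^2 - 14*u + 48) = (u + 3)/(u - 6)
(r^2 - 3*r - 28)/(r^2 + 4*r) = (r - 7)/r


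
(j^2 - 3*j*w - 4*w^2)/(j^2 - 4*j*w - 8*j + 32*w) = (j + w)/(j - 8)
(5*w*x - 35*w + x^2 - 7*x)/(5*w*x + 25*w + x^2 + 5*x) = (x - 7)/(x + 5)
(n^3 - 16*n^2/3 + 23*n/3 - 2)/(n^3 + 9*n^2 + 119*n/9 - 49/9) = 3*(n^2 - 5*n + 6)/(3*n^2 + 28*n + 49)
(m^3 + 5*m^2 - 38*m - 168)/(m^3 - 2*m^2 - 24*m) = (m + 7)/m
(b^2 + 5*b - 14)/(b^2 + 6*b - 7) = (b - 2)/(b - 1)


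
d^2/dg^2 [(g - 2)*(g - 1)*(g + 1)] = 6*g - 4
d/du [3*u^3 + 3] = 9*u^2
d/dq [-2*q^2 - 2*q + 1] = -4*q - 2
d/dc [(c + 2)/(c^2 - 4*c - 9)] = (c^2 - 4*c - 2*(c - 2)*(c + 2) - 9)/(-c^2 + 4*c + 9)^2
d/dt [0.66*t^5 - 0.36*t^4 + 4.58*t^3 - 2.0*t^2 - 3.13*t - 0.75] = 3.3*t^4 - 1.44*t^3 + 13.74*t^2 - 4.0*t - 3.13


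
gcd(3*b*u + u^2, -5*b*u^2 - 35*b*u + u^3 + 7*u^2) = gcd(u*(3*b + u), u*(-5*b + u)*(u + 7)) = u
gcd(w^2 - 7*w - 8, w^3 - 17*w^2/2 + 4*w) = w - 8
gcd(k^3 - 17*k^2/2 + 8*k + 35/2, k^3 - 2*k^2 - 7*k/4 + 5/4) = k^2 - 3*k/2 - 5/2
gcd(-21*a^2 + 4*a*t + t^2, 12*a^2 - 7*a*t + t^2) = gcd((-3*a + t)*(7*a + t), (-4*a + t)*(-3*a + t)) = -3*a + t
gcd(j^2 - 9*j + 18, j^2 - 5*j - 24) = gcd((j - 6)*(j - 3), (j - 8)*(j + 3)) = 1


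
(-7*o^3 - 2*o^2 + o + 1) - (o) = -7*o^3 - 2*o^2 + 1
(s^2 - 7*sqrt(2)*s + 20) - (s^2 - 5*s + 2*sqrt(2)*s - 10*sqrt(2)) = -9*sqrt(2)*s + 5*s + 10*sqrt(2) + 20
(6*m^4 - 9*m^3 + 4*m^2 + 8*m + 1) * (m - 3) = 6*m^5 - 27*m^4 + 31*m^3 - 4*m^2 - 23*m - 3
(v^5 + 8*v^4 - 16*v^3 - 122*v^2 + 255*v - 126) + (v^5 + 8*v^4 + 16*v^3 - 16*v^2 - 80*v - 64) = 2*v^5 + 16*v^4 - 138*v^2 + 175*v - 190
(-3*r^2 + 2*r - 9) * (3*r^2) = -9*r^4 + 6*r^3 - 27*r^2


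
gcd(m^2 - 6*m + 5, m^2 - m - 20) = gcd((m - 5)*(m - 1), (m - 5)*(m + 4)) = m - 5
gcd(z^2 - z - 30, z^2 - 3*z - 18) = z - 6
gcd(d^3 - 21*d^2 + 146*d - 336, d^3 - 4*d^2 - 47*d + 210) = d - 6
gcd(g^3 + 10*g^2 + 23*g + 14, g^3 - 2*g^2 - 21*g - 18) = g + 1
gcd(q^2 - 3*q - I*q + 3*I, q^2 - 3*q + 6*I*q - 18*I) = q - 3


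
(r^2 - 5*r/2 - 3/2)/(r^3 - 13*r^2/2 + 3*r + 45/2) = (2*r + 1)/(2*r^2 - 7*r - 15)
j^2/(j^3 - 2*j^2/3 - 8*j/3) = 3*j/(3*j^2 - 2*j - 8)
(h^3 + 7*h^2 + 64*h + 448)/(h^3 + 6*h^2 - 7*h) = (h^2 + 64)/(h*(h - 1))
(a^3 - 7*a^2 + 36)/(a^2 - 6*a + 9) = (a^2 - 4*a - 12)/(a - 3)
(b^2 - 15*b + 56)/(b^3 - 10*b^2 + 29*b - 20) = (b^2 - 15*b + 56)/(b^3 - 10*b^2 + 29*b - 20)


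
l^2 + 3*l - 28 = (l - 4)*(l + 7)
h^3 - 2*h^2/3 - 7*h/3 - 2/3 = (h - 2)*(h + 1/3)*(h + 1)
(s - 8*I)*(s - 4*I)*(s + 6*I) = s^3 - 6*I*s^2 + 40*s - 192*I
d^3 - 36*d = d*(d - 6)*(d + 6)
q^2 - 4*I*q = q*(q - 4*I)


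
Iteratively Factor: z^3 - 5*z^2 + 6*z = (z - 3)*(z^2 - 2*z) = z*(z - 3)*(z - 2)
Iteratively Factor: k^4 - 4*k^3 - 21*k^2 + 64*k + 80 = (k + 4)*(k^3 - 8*k^2 + 11*k + 20) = (k + 1)*(k + 4)*(k^2 - 9*k + 20) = (k - 4)*(k + 1)*(k + 4)*(k - 5)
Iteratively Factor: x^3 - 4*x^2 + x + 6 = (x - 3)*(x^2 - x - 2) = (x - 3)*(x - 2)*(x + 1)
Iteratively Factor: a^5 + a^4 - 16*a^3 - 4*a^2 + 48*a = (a + 4)*(a^4 - 3*a^3 - 4*a^2 + 12*a) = (a - 2)*(a + 4)*(a^3 - a^2 - 6*a) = a*(a - 2)*(a + 4)*(a^2 - a - 6) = a*(a - 3)*(a - 2)*(a + 4)*(a + 2)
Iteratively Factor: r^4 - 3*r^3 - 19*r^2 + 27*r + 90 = (r + 3)*(r^3 - 6*r^2 - r + 30) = (r + 2)*(r + 3)*(r^2 - 8*r + 15) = (r - 3)*(r + 2)*(r + 3)*(r - 5)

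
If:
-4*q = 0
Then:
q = 0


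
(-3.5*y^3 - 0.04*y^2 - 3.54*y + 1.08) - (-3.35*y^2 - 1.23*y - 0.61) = -3.5*y^3 + 3.31*y^2 - 2.31*y + 1.69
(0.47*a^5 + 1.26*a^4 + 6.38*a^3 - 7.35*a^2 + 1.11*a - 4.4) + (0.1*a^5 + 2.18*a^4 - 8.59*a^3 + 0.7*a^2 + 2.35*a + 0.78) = 0.57*a^5 + 3.44*a^4 - 2.21*a^3 - 6.65*a^2 + 3.46*a - 3.62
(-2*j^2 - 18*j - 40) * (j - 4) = -2*j^3 - 10*j^2 + 32*j + 160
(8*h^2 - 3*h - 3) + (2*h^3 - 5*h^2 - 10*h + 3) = 2*h^3 + 3*h^2 - 13*h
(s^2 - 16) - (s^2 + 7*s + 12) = -7*s - 28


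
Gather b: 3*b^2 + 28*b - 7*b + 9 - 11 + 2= 3*b^2 + 21*b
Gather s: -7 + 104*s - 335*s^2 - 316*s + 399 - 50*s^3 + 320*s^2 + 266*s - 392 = -50*s^3 - 15*s^2 + 54*s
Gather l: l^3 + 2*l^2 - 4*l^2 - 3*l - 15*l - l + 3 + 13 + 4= l^3 - 2*l^2 - 19*l + 20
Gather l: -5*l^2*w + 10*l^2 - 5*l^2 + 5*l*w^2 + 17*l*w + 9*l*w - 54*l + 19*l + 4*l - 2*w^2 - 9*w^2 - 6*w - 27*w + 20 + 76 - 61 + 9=l^2*(5 - 5*w) + l*(5*w^2 + 26*w - 31) - 11*w^2 - 33*w + 44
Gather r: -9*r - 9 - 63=-9*r - 72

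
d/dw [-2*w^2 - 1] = -4*w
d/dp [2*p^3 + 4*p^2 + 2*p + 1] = 6*p^2 + 8*p + 2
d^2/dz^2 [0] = 0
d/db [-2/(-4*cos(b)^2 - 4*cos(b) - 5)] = 8*(sin(b) + sin(2*b))/(4*cos(b) + 2*cos(2*b) + 7)^2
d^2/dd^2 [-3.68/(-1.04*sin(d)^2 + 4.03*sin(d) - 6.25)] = (-15.921152*sin(d)^4 + 46.270848*sin(d)^3 + 59.795216*sin(d)^2 - 185.231696*sin(d) + 71.693024)/(1.04*sin(d)^2 - 4.03*sin(d) + 6.25)^3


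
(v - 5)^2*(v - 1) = v^3 - 11*v^2 + 35*v - 25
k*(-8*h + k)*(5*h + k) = -40*h^2*k - 3*h*k^2 + k^3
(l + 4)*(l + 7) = l^2 + 11*l + 28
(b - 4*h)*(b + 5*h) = b^2 + b*h - 20*h^2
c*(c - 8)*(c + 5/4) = c^3 - 27*c^2/4 - 10*c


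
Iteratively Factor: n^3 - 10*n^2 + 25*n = (n - 5)*(n^2 - 5*n) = n*(n - 5)*(n - 5)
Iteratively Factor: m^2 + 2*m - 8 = (m + 4)*(m - 2)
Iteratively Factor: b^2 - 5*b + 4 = (b - 1)*(b - 4)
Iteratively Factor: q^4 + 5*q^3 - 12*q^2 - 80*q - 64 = (q + 4)*(q^3 + q^2 - 16*q - 16) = (q - 4)*(q + 4)*(q^2 + 5*q + 4) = (q - 4)*(q + 4)^2*(q + 1)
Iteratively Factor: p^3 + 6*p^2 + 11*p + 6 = (p + 2)*(p^2 + 4*p + 3) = (p + 2)*(p + 3)*(p + 1)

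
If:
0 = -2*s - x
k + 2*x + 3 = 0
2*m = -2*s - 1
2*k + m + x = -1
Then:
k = 7/5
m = -8/5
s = 11/10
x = -11/5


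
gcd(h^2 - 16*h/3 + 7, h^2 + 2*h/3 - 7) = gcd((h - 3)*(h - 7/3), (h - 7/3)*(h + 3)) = h - 7/3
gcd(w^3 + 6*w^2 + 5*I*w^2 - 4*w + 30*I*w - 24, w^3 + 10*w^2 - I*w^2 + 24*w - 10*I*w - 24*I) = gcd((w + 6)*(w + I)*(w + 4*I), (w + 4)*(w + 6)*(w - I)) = w + 6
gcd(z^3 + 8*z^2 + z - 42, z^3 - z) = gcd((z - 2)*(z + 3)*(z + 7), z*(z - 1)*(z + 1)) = 1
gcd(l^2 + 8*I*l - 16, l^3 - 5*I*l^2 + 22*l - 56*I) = l + 4*I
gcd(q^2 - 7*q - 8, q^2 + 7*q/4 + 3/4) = q + 1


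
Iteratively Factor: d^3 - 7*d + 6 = (d + 3)*(d^2 - 3*d + 2) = (d - 1)*(d + 3)*(d - 2)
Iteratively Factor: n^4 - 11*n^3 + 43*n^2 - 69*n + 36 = (n - 3)*(n^3 - 8*n^2 + 19*n - 12) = (n - 3)^2*(n^2 - 5*n + 4) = (n - 4)*(n - 3)^2*(n - 1)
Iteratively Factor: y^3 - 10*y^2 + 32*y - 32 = (y - 4)*(y^2 - 6*y + 8) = (y - 4)*(y - 2)*(y - 4)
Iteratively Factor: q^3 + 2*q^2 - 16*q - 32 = (q + 4)*(q^2 - 2*q - 8) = (q + 2)*(q + 4)*(q - 4)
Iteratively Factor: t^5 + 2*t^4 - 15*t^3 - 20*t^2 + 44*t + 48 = (t - 2)*(t^4 + 4*t^3 - 7*t^2 - 34*t - 24) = (t - 3)*(t - 2)*(t^3 + 7*t^2 + 14*t + 8) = (t - 3)*(t - 2)*(t + 1)*(t^2 + 6*t + 8) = (t - 3)*(t - 2)*(t + 1)*(t + 2)*(t + 4)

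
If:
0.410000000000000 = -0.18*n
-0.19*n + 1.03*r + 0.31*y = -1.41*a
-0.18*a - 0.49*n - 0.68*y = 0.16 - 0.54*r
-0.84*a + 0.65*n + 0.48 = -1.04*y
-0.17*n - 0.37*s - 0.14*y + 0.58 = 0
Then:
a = -0.05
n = -2.28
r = -0.63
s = 2.27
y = 0.92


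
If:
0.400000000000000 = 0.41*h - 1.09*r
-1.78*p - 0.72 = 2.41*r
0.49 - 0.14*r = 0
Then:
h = 10.28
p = -5.14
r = 3.50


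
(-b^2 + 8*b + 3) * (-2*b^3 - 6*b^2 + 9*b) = 2*b^5 - 10*b^4 - 63*b^3 + 54*b^2 + 27*b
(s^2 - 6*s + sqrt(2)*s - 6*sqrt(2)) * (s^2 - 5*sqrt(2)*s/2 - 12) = s^4 - 6*s^3 - 3*sqrt(2)*s^3/2 - 17*s^2 + 9*sqrt(2)*s^2 - 12*sqrt(2)*s + 102*s + 72*sqrt(2)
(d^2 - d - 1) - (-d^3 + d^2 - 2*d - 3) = d^3 + d + 2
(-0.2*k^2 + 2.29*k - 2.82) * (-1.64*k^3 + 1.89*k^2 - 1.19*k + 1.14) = 0.328*k^5 - 4.1336*k^4 + 9.1909*k^3 - 8.2829*k^2 + 5.9664*k - 3.2148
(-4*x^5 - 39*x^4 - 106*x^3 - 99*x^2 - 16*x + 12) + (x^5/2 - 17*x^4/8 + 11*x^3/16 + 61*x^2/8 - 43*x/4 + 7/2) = -7*x^5/2 - 329*x^4/8 - 1685*x^3/16 - 731*x^2/8 - 107*x/4 + 31/2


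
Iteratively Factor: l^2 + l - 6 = (l + 3)*(l - 2)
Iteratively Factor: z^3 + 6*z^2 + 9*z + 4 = (z + 1)*(z^2 + 5*z + 4) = (z + 1)^2*(z + 4)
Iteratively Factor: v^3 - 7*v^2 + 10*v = (v - 5)*(v^2 - 2*v) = (v - 5)*(v - 2)*(v)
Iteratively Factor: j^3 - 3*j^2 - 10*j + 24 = (j - 4)*(j^2 + j - 6) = (j - 4)*(j + 3)*(j - 2)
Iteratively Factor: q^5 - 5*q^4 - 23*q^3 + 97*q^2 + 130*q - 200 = (q - 5)*(q^4 - 23*q^2 - 18*q + 40) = (q - 5)^2*(q^3 + 5*q^2 + 2*q - 8) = (q - 5)^2*(q + 4)*(q^2 + q - 2) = (q - 5)^2*(q - 1)*(q + 4)*(q + 2)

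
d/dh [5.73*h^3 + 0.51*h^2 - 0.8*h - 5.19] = 17.19*h^2 + 1.02*h - 0.8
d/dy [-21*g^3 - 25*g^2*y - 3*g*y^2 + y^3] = -25*g^2 - 6*g*y + 3*y^2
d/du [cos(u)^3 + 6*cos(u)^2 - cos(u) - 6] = (-3*cos(u)^2 - 12*cos(u) + 1)*sin(u)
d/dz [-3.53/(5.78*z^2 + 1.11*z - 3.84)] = (40.8068*z + 3.9183)/(5.78*z^2 + 1.11*z - 3.84)^2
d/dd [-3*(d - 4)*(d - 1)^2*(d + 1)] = -12*d^3 + 45*d^2 - 18*d - 15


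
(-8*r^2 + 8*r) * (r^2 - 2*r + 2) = -8*r^4 + 24*r^3 - 32*r^2 + 16*r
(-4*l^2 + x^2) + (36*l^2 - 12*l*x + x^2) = 32*l^2 - 12*l*x + 2*x^2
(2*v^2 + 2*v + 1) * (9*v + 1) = 18*v^3 + 20*v^2 + 11*v + 1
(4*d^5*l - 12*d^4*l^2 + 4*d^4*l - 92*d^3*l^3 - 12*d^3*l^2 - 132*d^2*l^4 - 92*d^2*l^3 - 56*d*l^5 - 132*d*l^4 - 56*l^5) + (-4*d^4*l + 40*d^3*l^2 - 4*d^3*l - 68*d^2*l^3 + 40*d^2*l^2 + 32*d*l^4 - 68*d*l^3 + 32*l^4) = 4*d^5*l - 12*d^4*l^2 - 92*d^3*l^3 + 28*d^3*l^2 - 4*d^3*l - 132*d^2*l^4 - 160*d^2*l^3 + 40*d^2*l^2 - 56*d*l^5 - 100*d*l^4 - 68*d*l^3 - 56*l^5 + 32*l^4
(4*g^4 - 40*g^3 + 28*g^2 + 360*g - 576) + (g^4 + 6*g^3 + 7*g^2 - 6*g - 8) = 5*g^4 - 34*g^3 + 35*g^2 + 354*g - 584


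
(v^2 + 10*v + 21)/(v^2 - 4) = (v^2 + 10*v + 21)/(v^2 - 4)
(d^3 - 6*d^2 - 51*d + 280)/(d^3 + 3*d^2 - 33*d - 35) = (d - 8)/(d + 1)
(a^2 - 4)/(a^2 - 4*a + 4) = (a + 2)/(a - 2)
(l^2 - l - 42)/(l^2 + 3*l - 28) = (l^2 - l - 42)/(l^2 + 3*l - 28)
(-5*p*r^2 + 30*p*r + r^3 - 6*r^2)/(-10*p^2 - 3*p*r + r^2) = r*(r - 6)/(2*p + r)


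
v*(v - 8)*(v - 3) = v^3 - 11*v^2 + 24*v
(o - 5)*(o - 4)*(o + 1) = o^3 - 8*o^2 + 11*o + 20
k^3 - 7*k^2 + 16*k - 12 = (k - 3)*(k - 2)^2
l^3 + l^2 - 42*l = l*(l - 6)*(l + 7)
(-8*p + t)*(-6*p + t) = 48*p^2 - 14*p*t + t^2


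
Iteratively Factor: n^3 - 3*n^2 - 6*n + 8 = (n - 4)*(n^2 + n - 2) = (n - 4)*(n + 2)*(n - 1)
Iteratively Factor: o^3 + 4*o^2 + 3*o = (o)*(o^2 + 4*o + 3) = o*(o + 3)*(o + 1)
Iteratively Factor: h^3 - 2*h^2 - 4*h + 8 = (h - 2)*(h^2 - 4) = (h - 2)^2*(h + 2)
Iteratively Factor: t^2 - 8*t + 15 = (t - 5)*(t - 3)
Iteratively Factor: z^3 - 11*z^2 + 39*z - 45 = (z - 3)*(z^2 - 8*z + 15) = (z - 5)*(z - 3)*(z - 3)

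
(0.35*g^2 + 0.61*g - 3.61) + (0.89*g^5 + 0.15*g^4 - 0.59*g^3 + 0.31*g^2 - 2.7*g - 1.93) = 0.89*g^5 + 0.15*g^4 - 0.59*g^3 + 0.66*g^2 - 2.09*g - 5.54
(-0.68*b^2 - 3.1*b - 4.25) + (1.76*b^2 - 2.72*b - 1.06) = 1.08*b^2 - 5.82*b - 5.31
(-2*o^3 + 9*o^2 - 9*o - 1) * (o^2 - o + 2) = -2*o^5 + 11*o^4 - 22*o^3 + 26*o^2 - 17*o - 2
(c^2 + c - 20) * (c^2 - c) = c^4 - 21*c^2 + 20*c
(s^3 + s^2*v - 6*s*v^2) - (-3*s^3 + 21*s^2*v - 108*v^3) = 4*s^3 - 20*s^2*v - 6*s*v^2 + 108*v^3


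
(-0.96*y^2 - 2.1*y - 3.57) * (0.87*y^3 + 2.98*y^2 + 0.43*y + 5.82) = -0.8352*y^5 - 4.6878*y^4 - 9.7767*y^3 - 17.1288*y^2 - 13.7571*y - 20.7774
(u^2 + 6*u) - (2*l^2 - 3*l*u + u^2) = -2*l^2 + 3*l*u + 6*u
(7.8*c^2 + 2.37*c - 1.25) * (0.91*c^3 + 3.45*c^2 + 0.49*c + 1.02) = 7.098*c^5 + 29.0667*c^4 + 10.861*c^3 + 4.8048*c^2 + 1.8049*c - 1.275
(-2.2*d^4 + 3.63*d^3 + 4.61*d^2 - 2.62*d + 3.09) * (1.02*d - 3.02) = -2.244*d^5 + 10.3466*d^4 - 6.2604*d^3 - 16.5946*d^2 + 11.0642*d - 9.3318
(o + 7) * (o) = o^2 + 7*o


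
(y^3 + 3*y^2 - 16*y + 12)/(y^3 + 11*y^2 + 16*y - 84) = (y - 1)/(y + 7)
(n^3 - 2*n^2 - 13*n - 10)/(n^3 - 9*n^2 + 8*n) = (n^3 - 2*n^2 - 13*n - 10)/(n*(n^2 - 9*n + 8))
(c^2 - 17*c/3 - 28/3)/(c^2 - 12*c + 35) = (c + 4/3)/(c - 5)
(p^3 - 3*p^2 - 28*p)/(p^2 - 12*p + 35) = p*(p + 4)/(p - 5)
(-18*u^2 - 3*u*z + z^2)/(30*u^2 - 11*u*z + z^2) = (3*u + z)/(-5*u + z)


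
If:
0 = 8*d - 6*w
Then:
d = 3*w/4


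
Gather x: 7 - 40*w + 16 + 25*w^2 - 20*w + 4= 25*w^2 - 60*w + 27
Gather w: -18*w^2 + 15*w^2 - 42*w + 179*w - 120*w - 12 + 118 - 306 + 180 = -3*w^2 + 17*w - 20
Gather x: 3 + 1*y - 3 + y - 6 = 2*y - 6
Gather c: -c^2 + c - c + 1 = 1 - c^2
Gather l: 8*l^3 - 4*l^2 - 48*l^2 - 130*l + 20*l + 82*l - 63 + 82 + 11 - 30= 8*l^3 - 52*l^2 - 28*l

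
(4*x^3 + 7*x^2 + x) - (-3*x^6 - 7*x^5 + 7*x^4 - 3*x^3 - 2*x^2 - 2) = 3*x^6 + 7*x^5 - 7*x^4 + 7*x^3 + 9*x^2 + x + 2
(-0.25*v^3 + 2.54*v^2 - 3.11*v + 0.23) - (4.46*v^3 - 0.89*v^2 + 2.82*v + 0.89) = -4.71*v^3 + 3.43*v^2 - 5.93*v - 0.66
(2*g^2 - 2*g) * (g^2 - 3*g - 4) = 2*g^4 - 8*g^3 - 2*g^2 + 8*g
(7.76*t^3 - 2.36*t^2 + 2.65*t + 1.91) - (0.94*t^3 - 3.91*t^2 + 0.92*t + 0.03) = 6.82*t^3 + 1.55*t^2 + 1.73*t + 1.88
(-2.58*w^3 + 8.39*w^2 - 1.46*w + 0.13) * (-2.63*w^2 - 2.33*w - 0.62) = 6.7854*w^5 - 16.0543*w^4 - 14.1093*w^3 - 2.1419*w^2 + 0.6023*w - 0.0806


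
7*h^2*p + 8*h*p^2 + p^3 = p*(h + p)*(7*h + p)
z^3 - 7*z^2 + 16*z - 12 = (z - 3)*(z - 2)^2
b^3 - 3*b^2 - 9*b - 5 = (b - 5)*(b + 1)^2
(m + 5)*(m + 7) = m^2 + 12*m + 35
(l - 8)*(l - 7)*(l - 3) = l^3 - 18*l^2 + 101*l - 168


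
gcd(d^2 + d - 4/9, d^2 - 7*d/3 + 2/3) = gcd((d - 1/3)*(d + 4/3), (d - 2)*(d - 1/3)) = d - 1/3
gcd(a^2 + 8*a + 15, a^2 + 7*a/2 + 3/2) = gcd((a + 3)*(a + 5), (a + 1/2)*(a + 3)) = a + 3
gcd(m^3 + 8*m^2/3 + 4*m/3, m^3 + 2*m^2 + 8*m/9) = m^2 + 2*m/3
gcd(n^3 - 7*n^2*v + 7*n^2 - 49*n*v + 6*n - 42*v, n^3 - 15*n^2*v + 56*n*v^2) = -n + 7*v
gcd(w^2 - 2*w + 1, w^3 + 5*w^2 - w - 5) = w - 1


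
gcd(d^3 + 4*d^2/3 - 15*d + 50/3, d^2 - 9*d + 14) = d - 2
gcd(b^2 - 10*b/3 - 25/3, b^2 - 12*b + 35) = b - 5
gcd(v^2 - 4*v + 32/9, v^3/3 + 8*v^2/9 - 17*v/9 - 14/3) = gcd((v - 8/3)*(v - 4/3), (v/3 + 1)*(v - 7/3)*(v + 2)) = 1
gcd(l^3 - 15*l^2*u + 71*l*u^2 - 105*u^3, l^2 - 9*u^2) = -l + 3*u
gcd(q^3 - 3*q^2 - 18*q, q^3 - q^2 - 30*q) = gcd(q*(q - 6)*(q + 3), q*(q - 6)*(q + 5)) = q^2 - 6*q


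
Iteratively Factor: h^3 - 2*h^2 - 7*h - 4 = (h + 1)*(h^2 - 3*h - 4) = (h + 1)^2*(h - 4)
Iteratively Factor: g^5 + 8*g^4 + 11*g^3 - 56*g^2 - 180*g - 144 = (g + 2)*(g^4 + 6*g^3 - g^2 - 54*g - 72) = (g + 2)*(g + 3)*(g^3 + 3*g^2 - 10*g - 24) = (g - 3)*(g + 2)*(g + 3)*(g^2 + 6*g + 8) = (g - 3)*(g + 2)*(g + 3)*(g + 4)*(g + 2)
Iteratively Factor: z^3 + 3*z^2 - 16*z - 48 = (z + 3)*(z^2 - 16) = (z + 3)*(z + 4)*(z - 4)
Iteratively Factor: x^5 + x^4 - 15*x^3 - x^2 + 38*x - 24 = (x - 1)*(x^4 + 2*x^3 - 13*x^2 - 14*x + 24) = (x - 1)*(x + 4)*(x^3 - 2*x^2 - 5*x + 6) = (x - 3)*(x - 1)*(x + 4)*(x^2 + x - 2) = (x - 3)*(x - 1)^2*(x + 4)*(x + 2)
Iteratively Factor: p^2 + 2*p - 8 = (p + 4)*(p - 2)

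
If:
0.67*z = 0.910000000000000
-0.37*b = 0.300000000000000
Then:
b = -0.81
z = 1.36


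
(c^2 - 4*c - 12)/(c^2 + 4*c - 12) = (c^2 - 4*c - 12)/(c^2 + 4*c - 12)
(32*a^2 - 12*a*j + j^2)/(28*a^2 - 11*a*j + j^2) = (8*a - j)/(7*a - j)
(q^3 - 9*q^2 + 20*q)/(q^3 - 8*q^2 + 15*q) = (q - 4)/(q - 3)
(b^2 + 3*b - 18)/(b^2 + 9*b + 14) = (b^2 + 3*b - 18)/(b^2 + 9*b + 14)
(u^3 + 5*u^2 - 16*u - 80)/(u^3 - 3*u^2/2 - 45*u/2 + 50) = 2*(u + 4)/(2*u - 5)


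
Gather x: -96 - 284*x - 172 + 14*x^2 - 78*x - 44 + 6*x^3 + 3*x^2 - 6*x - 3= 6*x^3 + 17*x^2 - 368*x - 315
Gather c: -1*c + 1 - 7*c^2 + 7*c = -7*c^2 + 6*c + 1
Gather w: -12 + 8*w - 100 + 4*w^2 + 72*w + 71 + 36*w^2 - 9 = 40*w^2 + 80*w - 50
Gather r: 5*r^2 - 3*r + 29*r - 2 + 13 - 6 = 5*r^2 + 26*r + 5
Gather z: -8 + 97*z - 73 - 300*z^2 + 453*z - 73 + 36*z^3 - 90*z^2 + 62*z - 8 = 36*z^3 - 390*z^2 + 612*z - 162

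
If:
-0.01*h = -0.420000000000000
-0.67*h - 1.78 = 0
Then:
No Solution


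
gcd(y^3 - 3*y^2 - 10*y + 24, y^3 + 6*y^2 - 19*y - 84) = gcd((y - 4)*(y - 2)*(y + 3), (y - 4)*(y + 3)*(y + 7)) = y^2 - y - 12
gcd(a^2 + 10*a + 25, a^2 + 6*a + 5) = a + 5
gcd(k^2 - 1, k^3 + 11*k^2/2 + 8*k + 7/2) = k + 1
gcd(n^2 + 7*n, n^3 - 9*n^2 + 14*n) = n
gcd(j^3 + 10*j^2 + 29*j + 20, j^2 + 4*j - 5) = j + 5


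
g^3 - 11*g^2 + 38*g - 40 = (g - 5)*(g - 4)*(g - 2)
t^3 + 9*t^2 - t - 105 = (t - 3)*(t + 5)*(t + 7)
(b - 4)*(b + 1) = b^2 - 3*b - 4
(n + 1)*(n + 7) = n^2 + 8*n + 7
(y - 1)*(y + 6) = y^2 + 5*y - 6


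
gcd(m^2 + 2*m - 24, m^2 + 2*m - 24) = m^2 + 2*m - 24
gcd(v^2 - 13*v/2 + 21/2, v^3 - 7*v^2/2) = v - 7/2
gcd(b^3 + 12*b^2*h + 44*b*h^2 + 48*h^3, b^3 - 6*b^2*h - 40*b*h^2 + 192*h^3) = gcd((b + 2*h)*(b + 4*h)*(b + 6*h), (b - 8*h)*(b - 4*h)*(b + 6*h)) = b + 6*h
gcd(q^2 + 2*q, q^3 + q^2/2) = q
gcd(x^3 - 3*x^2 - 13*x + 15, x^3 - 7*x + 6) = x^2 + 2*x - 3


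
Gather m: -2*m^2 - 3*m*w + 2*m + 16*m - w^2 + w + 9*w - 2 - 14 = -2*m^2 + m*(18 - 3*w) - w^2 + 10*w - 16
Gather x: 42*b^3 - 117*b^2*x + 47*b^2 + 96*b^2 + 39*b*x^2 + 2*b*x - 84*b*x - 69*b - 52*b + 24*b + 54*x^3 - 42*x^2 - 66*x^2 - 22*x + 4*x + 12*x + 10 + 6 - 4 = 42*b^3 + 143*b^2 - 97*b + 54*x^3 + x^2*(39*b - 108) + x*(-117*b^2 - 82*b - 6) + 12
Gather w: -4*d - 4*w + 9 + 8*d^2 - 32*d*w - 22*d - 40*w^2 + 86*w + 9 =8*d^2 - 26*d - 40*w^2 + w*(82 - 32*d) + 18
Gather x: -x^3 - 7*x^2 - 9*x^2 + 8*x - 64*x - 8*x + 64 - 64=-x^3 - 16*x^2 - 64*x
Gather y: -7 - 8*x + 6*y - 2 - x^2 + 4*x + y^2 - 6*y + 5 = -x^2 - 4*x + y^2 - 4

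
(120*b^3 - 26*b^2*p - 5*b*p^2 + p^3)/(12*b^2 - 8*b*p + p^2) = (-20*b^2 + b*p + p^2)/(-2*b + p)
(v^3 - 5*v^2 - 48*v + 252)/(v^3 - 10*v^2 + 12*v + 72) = (v + 7)/(v + 2)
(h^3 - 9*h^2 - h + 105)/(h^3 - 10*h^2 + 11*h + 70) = (h + 3)/(h + 2)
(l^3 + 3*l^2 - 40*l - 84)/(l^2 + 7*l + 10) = (l^2 + l - 42)/(l + 5)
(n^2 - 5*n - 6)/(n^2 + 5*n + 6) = (n^2 - 5*n - 6)/(n^2 + 5*n + 6)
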